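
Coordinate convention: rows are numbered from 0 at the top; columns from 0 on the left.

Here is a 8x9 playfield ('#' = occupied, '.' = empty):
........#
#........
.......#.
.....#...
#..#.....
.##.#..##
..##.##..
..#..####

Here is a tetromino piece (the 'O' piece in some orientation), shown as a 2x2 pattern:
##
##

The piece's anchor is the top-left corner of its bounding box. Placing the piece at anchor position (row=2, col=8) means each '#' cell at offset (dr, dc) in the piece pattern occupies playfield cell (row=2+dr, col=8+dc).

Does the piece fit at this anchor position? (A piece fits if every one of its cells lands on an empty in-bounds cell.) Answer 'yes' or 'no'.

Answer: no

Derivation:
Check each piece cell at anchor (2, 8):
  offset (0,0) -> (2,8): empty -> OK
  offset (0,1) -> (2,9): out of bounds -> FAIL
  offset (1,0) -> (3,8): empty -> OK
  offset (1,1) -> (3,9): out of bounds -> FAIL
All cells valid: no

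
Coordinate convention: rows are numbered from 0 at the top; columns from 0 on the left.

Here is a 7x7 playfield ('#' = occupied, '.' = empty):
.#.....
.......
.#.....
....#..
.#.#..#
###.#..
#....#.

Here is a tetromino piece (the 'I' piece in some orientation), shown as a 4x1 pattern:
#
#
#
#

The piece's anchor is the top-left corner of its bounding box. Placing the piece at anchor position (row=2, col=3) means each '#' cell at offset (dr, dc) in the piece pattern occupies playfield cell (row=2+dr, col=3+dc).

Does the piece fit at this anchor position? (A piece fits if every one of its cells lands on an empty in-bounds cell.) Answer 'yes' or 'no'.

Answer: no

Derivation:
Check each piece cell at anchor (2, 3):
  offset (0,0) -> (2,3): empty -> OK
  offset (1,0) -> (3,3): empty -> OK
  offset (2,0) -> (4,3): occupied ('#') -> FAIL
  offset (3,0) -> (5,3): empty -> OK
All cells valid: no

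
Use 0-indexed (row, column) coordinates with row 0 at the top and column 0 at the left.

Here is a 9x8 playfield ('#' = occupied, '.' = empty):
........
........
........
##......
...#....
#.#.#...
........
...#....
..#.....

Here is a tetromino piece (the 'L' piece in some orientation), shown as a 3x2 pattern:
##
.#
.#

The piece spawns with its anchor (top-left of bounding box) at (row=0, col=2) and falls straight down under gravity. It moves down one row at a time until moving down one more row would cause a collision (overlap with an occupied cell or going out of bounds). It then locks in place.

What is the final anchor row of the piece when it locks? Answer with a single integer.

Answer: 1

Derivation:
Spawn at (row=0, col=2). Try each row:
  row 0: fits
  row 1: fits
  row 2: blocked -> lock at row 1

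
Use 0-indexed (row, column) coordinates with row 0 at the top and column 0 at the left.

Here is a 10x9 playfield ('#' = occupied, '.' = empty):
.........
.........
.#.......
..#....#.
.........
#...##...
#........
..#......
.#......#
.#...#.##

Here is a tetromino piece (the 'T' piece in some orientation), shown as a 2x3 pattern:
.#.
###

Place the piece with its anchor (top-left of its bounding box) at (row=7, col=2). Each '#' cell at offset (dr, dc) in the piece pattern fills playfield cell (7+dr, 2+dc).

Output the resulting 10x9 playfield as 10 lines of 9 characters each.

Fill (7+0,2+1) = (7,3)
Fill (7+1,2+0) = (8,2)
Fill (7+1,2+1) = (8,3)
Fill (7+1,2+2) = (8,4)

Answer: .........
.........
.#.......
..#....#.
.........
#...##...
#........
..##.....
.####...#
.#...#.##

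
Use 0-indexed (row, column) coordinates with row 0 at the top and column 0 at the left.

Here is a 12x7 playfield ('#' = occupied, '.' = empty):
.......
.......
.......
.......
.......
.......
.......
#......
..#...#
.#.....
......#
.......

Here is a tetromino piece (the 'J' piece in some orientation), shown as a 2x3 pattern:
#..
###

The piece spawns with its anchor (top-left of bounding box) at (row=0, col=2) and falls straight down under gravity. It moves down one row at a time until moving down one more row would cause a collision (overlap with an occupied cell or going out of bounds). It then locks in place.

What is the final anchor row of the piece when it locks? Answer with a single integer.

Spawn at (row=0, col=2). Try each row:
  row 0: fits
  row 1: fits
  row 2: fits
  row 3: fits
  row 4: fits
  row 5: fits
  row 6: fits
  row 7: blocked -> lock at row 6

Answer: 6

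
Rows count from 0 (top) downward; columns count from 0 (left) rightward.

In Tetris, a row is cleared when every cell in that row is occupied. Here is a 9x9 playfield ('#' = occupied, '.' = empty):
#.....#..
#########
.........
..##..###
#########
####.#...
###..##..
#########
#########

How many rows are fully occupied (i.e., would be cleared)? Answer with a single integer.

Answer: 4

Derivation:
Check each row:
  row 0: 7 empty cells -> not full
  row 1: 0 empty cells -> FULL (clear)
  row 2: 9 empty cells -> not full
  row 3: 4 empty cells -> not full
  row 4: 0 empty cells -> FULL (clear)
  row 5: 4 empty cells -> not full
  row 6: 4 empty cells -> not full
  row 7: 0 empty cells -> FULL (clear)
  row 8: 0 empty cells -> FULL (clear)
Total rows cleared: 4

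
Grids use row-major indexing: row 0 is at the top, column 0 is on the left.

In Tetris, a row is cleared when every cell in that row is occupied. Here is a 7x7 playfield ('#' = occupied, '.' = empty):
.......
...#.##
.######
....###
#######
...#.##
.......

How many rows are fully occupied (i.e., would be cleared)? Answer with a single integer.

Check each row:
  row 0: 7 empty cells -> not full
  row 1: 4 empty cells -> not full
  row 2: 1 empty cell -> not full
  row 3: 4 empty cells -> not full
  row 4: 0 empty cells -> FULL (clear)
  row 5: 4 empty cells -> not full
  row 6: 7 empty cells -> not full
Total rows cleared: 1

Answer: 1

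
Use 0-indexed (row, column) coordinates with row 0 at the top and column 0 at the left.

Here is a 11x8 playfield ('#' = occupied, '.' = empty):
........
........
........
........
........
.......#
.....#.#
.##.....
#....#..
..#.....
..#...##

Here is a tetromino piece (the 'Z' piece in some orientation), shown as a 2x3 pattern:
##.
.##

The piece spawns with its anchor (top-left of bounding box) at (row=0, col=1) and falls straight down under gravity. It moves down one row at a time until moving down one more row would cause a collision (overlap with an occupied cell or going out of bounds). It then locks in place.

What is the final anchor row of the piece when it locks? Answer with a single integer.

Answer: 5

Derivation:
Spawn at (row=0, col=1). Try each row:
  row 0: fits
  row 1: fits
  row 2: fits
  row 3: fits
  row 4: fits
  row 5: fits
  row 6: blocked -> lock at row 5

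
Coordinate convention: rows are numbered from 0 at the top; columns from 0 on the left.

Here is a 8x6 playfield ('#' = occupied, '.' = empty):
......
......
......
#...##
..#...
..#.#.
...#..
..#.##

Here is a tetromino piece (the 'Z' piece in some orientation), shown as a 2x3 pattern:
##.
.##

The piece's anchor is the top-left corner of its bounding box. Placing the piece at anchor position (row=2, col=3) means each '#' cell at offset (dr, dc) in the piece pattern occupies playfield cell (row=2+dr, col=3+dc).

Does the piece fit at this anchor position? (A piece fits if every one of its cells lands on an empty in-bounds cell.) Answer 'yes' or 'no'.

Answer: no

Derivation:
Check each piece cell at anchor (2, 3):
  offset (0,0) -> (2,3): empty -> OK
  offset (0,1) -> (2,4): empty -> OK
  offset (1,1) -> (3,4): occupied ('#') -> FAIL
  offset (1,2) -> (3,5): occupied ('#') -> FAIL
All cells valid: no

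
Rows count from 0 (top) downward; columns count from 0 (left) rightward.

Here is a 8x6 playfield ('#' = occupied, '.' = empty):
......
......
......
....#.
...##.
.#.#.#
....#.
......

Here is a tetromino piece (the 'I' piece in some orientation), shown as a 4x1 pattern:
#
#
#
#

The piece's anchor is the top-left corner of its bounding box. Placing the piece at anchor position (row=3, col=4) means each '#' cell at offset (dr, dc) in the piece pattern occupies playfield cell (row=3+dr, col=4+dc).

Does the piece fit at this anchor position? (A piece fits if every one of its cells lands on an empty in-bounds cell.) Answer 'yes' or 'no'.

Check each piece cell at anchor (3, 4):
  offset (0,0) -> (3,4): occupied ('#') -> FAIL
  offset (1,0) -> (4,4): occupied ('#') -> FAIL
  offset (2,0) -> (5,4): empty -> OK
  offset (3,0) -> (6,4): occupied ('#') -> FAIL
All cells valid: no

Answer: no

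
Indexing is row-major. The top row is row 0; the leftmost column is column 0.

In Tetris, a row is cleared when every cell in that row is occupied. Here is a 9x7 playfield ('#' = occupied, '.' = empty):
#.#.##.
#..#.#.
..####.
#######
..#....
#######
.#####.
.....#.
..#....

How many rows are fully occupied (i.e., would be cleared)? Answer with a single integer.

Check each row:
  row 0: 3 empty cells -> not full
  row 1: 4 empty cells -> not full
  row 2: 3 empty cells -> not full
  row 3: 0 empty cells -> FULL (clear)
  row 4: 6 empty cells -> not full
  row 5: 0 empty cells -> FULL (clear)
  row 6: 2 empty cells -> not full
  row 7: 6 empty cells -> not full
  row 8: 6 empty cells -> not full
Total rows cleared: 2

Answer: 2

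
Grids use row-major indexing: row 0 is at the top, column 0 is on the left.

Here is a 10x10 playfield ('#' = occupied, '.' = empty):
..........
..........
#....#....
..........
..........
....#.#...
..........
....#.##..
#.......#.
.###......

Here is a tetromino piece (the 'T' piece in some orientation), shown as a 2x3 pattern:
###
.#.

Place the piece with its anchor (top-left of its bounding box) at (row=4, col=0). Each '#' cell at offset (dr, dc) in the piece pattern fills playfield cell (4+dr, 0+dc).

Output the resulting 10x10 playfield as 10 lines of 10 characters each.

Answer: ..........
..........
#....#....
..........
###.......
.#..#.#...
..........
....#.##..
#.......#.
.###......

Derivation:
Fill (4+0,0+0) = (4,0)
Fill (4+0,0+1) = (4,1)
Fill (4+0,0+2) = (4,2)
Fill (4+1,0+1) = (5,1)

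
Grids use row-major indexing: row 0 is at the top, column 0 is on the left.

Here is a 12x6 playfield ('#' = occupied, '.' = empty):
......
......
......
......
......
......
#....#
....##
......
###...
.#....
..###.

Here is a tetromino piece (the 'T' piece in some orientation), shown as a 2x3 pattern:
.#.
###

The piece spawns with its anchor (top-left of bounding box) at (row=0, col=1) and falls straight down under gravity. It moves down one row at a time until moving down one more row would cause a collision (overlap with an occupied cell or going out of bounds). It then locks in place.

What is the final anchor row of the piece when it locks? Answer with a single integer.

Answer: 7

Derivation:
Spawn at (row=0, col=1). Try each row:
  row 0: fits
  row 1: fits
  row 2: fits
  row 3: fits
  row 4: fits
  row 5: fits
  row 6: fits
  row 7: fits
  row 8: blocked -> lock at row 7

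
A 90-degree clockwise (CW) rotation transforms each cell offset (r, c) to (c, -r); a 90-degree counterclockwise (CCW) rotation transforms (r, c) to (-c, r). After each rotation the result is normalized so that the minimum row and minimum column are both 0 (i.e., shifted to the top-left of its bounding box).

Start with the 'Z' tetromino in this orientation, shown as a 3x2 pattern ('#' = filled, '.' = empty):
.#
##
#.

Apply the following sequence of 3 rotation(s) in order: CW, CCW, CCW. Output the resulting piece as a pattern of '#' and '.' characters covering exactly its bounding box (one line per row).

Start:
.#
##
#.
After rotation 1 (CW):
##.
.##
After rotation 2 (CCW):
.#
##
#.
After rotation 3 (CCW):
##.
.##

Answer: ##.
.##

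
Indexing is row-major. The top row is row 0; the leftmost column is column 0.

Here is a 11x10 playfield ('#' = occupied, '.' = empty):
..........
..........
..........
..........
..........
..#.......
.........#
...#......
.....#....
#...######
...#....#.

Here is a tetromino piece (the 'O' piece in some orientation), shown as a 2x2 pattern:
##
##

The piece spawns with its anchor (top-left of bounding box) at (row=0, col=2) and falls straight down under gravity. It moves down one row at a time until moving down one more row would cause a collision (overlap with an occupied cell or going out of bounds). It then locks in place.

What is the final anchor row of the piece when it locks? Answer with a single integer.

Answer: 3

Derivation:
Spawn at (row=0, col=2). Try each row:
  row 0: fits
  row 1: fits
  row 2: fits
  row 3: fits
  row 4: blocked -> lock at row 3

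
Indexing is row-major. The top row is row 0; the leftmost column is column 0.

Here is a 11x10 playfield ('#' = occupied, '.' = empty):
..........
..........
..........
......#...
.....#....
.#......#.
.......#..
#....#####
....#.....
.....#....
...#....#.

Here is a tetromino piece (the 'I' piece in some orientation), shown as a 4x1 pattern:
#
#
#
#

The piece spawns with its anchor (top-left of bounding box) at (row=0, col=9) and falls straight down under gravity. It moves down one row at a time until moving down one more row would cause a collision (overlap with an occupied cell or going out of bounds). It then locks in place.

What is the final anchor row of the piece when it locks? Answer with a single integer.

Spawn at (row=0, col=9). Try each row:
  row 0: fits
  row 1: fits
  row 2: fits
  row 3: fits
  row 4: blocked -> lock at row 3

Answer: 3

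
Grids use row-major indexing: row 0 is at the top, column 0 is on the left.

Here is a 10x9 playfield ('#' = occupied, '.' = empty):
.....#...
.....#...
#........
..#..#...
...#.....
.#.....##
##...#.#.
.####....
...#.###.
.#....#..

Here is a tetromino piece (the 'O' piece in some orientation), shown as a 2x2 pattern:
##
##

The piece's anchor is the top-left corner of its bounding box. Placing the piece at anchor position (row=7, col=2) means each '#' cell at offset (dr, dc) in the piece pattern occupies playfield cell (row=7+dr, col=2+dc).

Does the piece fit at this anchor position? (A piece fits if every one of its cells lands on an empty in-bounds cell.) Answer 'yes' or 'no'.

Answer: no

Derivation:
Check each piece cell at anchor (7, 2):
  offset (0,0) -> (7,2): occupied ('#') -> FAIL
  offset (0,1) -> (7,3): occupied ('#') -> FAIL
  offset (1,0) -> (8,2): empty -> OK
  offset (1,1) -> (8,3): occupied ('#') -> FAIL
All cells valid: no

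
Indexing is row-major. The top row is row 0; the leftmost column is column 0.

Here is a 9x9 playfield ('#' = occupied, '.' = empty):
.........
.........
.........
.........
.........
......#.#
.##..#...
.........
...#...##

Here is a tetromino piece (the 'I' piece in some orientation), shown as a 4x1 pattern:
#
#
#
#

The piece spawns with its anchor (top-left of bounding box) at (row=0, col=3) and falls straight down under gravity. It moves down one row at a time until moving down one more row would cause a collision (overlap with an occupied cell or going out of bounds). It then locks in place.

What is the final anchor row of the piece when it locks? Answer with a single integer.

Answer: 4

Derivation:
Spawn at (row=0, col=3). Try each row:
  row 0: fits
  row 1: fits
  row 2: fits
  row 3: fits
  row 4: fits
  row 5: blocked -> lock at row 4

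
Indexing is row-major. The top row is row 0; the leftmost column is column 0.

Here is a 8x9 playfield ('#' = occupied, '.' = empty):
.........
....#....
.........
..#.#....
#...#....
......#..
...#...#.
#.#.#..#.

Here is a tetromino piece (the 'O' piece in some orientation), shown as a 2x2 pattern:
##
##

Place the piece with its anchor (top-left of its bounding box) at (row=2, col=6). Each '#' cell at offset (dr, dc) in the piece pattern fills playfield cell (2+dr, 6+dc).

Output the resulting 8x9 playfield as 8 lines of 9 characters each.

Fill (2+0,6+0) = (2,6)
Fill (2+0,6+1) = (2,7)
Fill (2+1,6+0) = (3,6)
Fill (2+1,6+1) = (3,7)

Answer: .........
....#....
......##.
..#.#.##.
#...#....
......#..
...#...#.
#.#.#..#.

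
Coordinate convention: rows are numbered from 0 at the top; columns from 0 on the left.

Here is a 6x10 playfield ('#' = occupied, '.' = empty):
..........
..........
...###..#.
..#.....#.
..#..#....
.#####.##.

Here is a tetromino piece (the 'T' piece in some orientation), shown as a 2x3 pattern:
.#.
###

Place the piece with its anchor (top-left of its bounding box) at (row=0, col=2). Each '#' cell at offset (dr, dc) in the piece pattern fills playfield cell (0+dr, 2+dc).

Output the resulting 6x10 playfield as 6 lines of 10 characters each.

Answer: ...#......
..###.....
...###..#.
..#.....#.
..#..#....
.#####.##.

Derivation:
Fill (0+0,2+1) = (0,3)
Fill (0+1,2+0) = (1,2)
Fill (0+1,2+1) = (1,3)
Fill (0+1,2+2) = (1,4)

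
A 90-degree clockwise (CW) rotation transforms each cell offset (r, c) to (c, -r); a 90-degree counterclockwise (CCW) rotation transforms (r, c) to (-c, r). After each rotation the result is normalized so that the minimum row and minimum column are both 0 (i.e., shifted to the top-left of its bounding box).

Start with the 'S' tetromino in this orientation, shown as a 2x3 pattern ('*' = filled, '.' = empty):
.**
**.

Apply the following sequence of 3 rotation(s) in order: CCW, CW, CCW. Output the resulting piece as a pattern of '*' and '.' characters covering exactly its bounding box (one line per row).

Start:
.**
**.
After rotation 1 (CCW):
*.
**
.*
After rotation 2 (CW):
.**
**.
After rotation 3 (CCW):
*.
**
.*

Answer: *.
**
.*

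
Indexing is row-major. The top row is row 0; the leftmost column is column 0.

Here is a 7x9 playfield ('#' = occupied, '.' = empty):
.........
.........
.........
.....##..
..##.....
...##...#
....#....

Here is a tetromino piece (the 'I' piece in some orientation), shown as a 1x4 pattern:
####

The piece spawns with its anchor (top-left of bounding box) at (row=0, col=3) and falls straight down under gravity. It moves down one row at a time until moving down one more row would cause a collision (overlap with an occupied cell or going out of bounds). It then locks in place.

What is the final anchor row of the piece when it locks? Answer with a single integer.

Spawn at (row=0, col=3). Try each row:
  row 0: fits
  row 1: fits
  row 2: fits
  row 3: blocked -> lock at row 2

Answer: 2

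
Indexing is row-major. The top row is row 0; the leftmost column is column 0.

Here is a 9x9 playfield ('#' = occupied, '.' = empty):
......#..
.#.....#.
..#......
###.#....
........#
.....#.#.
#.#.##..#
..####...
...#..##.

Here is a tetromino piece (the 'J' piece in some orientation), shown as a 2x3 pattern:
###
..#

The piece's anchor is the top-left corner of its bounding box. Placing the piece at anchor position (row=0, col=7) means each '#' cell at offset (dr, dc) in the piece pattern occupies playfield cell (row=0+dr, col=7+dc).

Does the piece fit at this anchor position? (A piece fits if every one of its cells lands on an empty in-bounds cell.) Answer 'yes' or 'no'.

Check each piece cell at anchor (0, 7):
  offset (0,0) -> (0,7): empty -> OK
  offset (0,1) -> (0,8): empty -> OK
  offset (0,2) -> (0,9): out of bounds -> FAIL
  offset (1,2) -> (1,9): out of bounds -> FAIL
All cells valid: no

Answer: no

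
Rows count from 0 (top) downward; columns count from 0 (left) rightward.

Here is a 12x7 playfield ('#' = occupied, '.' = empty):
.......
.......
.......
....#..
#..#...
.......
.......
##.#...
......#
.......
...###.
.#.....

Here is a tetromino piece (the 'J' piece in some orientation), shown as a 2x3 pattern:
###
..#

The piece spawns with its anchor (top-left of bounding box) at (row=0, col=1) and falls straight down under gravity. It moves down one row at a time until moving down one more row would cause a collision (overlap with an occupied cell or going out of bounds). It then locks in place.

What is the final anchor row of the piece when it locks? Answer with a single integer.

Answer: 2

Derivation:
Spawn at (row=0, col=1). Try each row:
  row 0: fits
  row 1: fits
  row 2: fits
  row 3: blocked -> lock at row 2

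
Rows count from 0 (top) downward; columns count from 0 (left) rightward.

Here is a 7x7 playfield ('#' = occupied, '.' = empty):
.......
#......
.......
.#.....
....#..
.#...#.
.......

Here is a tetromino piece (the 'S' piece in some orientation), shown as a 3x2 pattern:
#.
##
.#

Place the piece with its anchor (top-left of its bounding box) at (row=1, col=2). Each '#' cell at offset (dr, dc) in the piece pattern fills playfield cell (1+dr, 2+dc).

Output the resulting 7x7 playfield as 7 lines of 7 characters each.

Fill (1+0,2+0) = (1,2)
Fill (1+1,2+0) = (2,2)
Fill (1+1,2+1) = (2,3)
Fill (1+2,2+1) = (3,3)

Answer: .......
#.#....
..##...
.#.#...
....#..
.#...#.
.......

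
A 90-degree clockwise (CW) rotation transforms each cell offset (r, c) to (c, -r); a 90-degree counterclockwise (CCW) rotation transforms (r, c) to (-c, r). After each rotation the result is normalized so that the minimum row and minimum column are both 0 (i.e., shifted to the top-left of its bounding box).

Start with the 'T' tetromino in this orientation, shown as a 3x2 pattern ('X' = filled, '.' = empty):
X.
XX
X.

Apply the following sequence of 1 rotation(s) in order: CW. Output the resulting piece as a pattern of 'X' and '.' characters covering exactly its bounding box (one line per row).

Answer: XXX
.X.

Derivation:
Start:
X.
XX
X.
After rotation 1 (CW):
XXX
.X.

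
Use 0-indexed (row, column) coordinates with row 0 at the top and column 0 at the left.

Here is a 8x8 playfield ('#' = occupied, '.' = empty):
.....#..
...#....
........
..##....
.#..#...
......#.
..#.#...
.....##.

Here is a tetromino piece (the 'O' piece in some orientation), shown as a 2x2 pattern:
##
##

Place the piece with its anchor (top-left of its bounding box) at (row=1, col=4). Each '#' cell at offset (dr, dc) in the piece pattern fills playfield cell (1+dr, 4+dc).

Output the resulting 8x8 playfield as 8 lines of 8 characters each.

Answer: .....#..
...###..
....##..
..##....
.#..#...
......#.
..#.#...
.....##.

Derivation:
Fill (1+0,4+0) = (1,4)
Fill (1+0,4+1) = (1,5)
Fill (1+1,4+0) = (2,4)
Fill (1+1,4+1) = (2,5)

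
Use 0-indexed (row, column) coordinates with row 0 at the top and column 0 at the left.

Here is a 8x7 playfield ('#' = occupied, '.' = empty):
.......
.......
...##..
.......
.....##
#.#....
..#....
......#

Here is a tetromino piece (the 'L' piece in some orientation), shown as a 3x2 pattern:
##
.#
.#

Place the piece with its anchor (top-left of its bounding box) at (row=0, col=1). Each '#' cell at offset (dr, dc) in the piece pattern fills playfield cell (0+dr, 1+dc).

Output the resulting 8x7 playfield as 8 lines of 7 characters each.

Fill (0+0,1+0) = (0,1)
Fill (0+0,1+1) = (0,2)
Fill (0+1,1+1) = (1,2)
Fill (0+2,1+1) = (2,2)

Answer: .##....
..#....
..###..
.......
.....##
#.#....
..#....
......#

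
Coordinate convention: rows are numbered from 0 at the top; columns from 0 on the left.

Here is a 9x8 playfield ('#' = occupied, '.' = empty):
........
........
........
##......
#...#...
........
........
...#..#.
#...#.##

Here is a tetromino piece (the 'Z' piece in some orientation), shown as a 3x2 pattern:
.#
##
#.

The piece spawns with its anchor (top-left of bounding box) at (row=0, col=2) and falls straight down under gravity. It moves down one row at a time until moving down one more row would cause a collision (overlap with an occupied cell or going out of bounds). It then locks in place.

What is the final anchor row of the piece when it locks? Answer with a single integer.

Answer: 5

Derivation:
Spawn at (row=0, col=2). Try each row:
  row 0: fits
  row 1: fits
  row 2: fits
  row 3: fits
  row 4: fits
  row 5: fits
  row 6: blocked -> lock at row 5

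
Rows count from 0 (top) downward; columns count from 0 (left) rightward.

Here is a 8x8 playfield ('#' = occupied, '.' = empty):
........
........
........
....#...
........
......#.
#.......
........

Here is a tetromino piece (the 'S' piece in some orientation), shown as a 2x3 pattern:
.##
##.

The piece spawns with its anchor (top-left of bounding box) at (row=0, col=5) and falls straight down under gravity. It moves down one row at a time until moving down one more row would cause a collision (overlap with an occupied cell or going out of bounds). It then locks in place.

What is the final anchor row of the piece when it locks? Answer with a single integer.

Answer: 3

Derivation:
Spawn at (row=0, col=5). Try each row:
  row 0: fits
  row 1: fits
  row 2: fits
  row 3: fits
  row 4: blocked -> lock at row 3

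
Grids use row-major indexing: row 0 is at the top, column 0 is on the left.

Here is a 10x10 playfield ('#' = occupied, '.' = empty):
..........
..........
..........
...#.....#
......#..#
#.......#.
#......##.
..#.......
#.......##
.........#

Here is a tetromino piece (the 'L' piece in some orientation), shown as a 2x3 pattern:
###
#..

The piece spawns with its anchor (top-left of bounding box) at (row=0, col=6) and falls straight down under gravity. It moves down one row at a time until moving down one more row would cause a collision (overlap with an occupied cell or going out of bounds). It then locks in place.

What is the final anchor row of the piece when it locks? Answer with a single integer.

Answer: 2

Derivation:
Spawn at (row=0, col=6). Try each row:
  row 0: fits
  row 1: fits
  row 2: fits
  row 3: blocked -> lock at row 2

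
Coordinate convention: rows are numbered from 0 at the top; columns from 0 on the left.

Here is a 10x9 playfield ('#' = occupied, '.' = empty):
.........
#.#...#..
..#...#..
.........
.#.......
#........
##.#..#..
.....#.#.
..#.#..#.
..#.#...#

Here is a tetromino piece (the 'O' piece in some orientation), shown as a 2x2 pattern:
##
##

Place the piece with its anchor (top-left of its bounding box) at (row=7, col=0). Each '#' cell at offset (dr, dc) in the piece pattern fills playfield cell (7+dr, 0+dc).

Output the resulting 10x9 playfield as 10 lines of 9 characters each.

Fill (7+0,0+0) = (7,0)
Fill (7+0,0+1) = (7,1)
Fill (7+1,0+0) = (8,0)
Fill (7+1,0+1) = (8,1)

Answer: .........
#.#...#..
..#...#..
.........
.#.......
#........
##.#..#..
##...#.#.
###.#..#.
..#.#...#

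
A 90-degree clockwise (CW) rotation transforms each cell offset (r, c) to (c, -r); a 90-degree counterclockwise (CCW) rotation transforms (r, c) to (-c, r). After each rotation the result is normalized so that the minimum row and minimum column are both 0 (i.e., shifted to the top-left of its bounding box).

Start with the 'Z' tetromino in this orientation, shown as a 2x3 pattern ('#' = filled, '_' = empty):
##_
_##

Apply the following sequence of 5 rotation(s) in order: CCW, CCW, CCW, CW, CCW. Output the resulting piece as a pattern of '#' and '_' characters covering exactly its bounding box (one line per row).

Answer: _#
##
#_

Derivation:
Start:
##_
_##
After rotation 1 (CCW):
_#
##
#_
After rotation 2 (CCW):
##_
_##
After rotation 3 (CCW):
_#
##
#_
After rotation 4 (CW):
##_
_##
After rotation 5 (CCW):
_#
##
#_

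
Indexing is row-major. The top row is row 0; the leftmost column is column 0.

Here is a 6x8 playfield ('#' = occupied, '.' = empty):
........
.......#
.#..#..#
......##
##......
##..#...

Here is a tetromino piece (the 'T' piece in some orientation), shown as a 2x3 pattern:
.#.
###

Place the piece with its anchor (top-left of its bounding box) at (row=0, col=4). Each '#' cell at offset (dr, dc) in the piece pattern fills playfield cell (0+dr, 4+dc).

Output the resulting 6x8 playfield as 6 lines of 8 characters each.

Fill (0+0,4+1) = (0,5)
Fill (0+1,4+0) = (1,4)
Fill (0+1,4+1) = (1,5)
Fill (0+1,4+2) = (1,6)

Answer: .....#..
....####
.#..#..#
......##
##......
##..#...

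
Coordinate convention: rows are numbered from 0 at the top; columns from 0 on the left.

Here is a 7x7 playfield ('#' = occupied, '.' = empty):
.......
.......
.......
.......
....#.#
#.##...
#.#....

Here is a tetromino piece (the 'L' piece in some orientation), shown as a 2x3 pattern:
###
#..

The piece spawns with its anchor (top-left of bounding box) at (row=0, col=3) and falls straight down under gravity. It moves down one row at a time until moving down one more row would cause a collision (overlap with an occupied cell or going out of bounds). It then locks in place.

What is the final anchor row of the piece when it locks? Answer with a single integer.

Answer: 3

Derivation:
Spawn at (row=0, col=3). Try each row:
  row 0: fits
  row 1: fits
  row 2: fits
  row 3: fits
  row 4: blocked -> lock at row 3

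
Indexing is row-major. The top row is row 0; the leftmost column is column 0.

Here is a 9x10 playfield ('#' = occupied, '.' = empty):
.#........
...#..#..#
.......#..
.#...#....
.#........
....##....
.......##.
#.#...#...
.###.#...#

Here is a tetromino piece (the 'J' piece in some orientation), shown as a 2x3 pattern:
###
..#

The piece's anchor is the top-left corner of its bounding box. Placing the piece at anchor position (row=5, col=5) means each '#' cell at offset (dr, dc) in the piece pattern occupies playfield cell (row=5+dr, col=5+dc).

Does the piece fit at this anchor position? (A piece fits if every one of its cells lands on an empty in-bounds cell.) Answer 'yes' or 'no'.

Check each piece cell at anchor (5, 5):
  offset (0,0) -> (5,5): occupied ('#') -> FAIL
  offset (0,1) -> (5,6): empty -> OK
  offset (0,2) -> (5,7): empty -> OK
  offset (1,2) -> (6,7): occupied ('#') -> FAIL
All cells valid: no

Answer: no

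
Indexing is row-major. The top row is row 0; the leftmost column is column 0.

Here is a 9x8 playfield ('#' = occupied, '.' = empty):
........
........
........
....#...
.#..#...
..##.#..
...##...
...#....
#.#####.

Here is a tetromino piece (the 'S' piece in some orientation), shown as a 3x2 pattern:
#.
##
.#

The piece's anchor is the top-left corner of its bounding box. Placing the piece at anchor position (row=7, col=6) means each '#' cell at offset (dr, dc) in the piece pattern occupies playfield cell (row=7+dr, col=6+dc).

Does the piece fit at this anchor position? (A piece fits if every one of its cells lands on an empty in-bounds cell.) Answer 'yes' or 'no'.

Check each piece cell at anchor (7, 6):
  offset (0,0) -> (7,6): empty -> OK
  offset (1,0) -> (8,6): occupied ('#') -> FAIL
  offset (1,1) -> (8,7): empty -> OK
  offset (2,1) -> (9,7): out of bounds -> FAIL
All cells valid: no

Answer: no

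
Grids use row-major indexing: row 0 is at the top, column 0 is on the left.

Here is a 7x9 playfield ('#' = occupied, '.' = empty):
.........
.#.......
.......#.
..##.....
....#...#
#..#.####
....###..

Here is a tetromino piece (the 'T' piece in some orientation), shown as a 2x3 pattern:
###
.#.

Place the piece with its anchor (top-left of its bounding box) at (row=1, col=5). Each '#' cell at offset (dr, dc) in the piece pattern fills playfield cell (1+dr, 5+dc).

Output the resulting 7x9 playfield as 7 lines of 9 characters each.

Fill (1+0,5+0) = (1,5)
Fill (1+0,5+1) = (1,6)
Fill (1+0,5+2) = (1,7)
Fill (1+1,5+1) = (2,6)

Answer: .........
.#...###.
......##.
..##.....
....#...#
#..#.####
....###..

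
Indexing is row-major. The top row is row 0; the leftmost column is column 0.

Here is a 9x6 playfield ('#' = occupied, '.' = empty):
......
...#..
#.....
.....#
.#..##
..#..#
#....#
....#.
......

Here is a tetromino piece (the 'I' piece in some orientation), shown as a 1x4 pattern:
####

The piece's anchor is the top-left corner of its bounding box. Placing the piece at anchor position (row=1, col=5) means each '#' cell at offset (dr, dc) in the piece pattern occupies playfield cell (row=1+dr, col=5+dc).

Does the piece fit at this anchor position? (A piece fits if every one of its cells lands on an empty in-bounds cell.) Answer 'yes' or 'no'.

Answer: no

Derivation:
Check each piece cell at anchor (1, 5):
  offset (0,0) -> (1,5): empty -> OK
  offset (0,1) -> (1,6): out of bounds -> FAIL
  offset (0,2) -> (1,7): out of bounds -> FAIL
  offset (0,3) -> (1,8): out of bounds -> FAIL
All cells valid: no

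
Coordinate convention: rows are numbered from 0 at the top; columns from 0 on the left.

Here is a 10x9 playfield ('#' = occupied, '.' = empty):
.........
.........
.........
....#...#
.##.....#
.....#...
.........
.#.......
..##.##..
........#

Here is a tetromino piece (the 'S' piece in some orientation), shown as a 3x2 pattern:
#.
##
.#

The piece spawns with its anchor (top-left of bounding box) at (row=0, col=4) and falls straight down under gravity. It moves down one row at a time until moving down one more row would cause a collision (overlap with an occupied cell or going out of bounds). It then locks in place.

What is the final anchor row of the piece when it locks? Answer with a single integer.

Answer: 1

Derivation:
Spawn at (row=0, col=4). Try each row:
  row 0: fits
  row 1: fits
  row 2: blocked -> lock at row 1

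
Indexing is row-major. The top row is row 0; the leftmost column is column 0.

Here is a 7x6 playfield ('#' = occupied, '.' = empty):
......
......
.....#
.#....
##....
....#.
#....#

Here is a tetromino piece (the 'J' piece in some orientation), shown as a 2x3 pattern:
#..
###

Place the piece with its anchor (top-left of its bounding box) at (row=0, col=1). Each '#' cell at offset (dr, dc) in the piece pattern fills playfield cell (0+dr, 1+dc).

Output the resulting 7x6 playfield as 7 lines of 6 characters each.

Answer: .#....
.###..
.....#
.#....
##....
....#.
#....#

Derivation:
Fill (0+0,1+0) = (0,1)
Fill (0+1,1+0) = (1,1)
Fill (0+1,1+1) = (1,2)
Fill (0+1,1+2) = (1,3)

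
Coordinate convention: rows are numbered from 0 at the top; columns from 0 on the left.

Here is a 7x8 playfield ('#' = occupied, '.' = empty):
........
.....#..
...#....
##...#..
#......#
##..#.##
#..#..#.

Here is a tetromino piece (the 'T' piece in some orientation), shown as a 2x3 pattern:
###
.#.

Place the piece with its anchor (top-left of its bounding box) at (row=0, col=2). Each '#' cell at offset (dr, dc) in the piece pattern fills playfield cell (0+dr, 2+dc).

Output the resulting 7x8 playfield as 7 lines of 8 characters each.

Fill (0+0,2+0) = (0,2)
Fill (0+0,2+1) = (0,3)
Fill (0+0,2+2) = (0,4)
Fill (0+1,2+1) = (1,3)

Answer: ..###...
...#.#..
...#....
##...#..
#......#
##..#.##
#..#..#.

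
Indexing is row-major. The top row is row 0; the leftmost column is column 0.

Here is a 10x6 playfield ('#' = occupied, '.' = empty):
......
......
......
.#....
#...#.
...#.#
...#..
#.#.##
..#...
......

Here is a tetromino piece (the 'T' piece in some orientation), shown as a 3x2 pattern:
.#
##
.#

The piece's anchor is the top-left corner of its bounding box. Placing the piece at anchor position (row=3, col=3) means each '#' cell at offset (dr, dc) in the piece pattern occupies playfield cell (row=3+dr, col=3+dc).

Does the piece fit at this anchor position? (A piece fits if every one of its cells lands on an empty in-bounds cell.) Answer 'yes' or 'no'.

Check each piece cell at anchor (3, 3):
  offset (0,1) -> (3,4): empty -> OK
  offset (1,0) -> (4,3): empty -> OK
  offset (1,1) -> (4,4): occupied ('#') -> FAIL
  offset (2,1) -> (5,4): empty -> OK
All cells valid: no

Answer: no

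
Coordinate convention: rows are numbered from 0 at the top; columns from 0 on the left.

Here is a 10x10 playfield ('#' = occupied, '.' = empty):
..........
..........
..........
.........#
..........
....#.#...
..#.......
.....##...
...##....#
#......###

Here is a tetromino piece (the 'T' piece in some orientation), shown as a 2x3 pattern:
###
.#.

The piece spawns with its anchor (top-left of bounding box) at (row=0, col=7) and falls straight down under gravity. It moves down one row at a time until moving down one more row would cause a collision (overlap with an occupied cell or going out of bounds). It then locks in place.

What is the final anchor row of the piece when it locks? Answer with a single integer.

Answer: 2

Derivation:
Spawn at (row=0, col=7). Try each row:
  row 0: fits
  row 1: fits
  row 2: fits
  row 3: blocked -> lock at row 2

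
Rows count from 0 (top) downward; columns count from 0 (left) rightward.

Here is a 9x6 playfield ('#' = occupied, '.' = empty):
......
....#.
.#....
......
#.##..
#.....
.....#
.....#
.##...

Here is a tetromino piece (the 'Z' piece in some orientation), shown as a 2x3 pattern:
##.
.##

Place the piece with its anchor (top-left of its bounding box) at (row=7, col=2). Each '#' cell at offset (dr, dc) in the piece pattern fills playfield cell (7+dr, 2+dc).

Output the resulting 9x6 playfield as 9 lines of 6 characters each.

Fill (7+0,2+0) = (7,2)
Fill (7+0,2+1) = (7,3)
Fill (7+1,2+1) = (8,3)
Fill (7+1,2+2) = (8,4)

Answer: ......
....#.
.#....
......
#.##..
#.....
.....#
..##.#
.####.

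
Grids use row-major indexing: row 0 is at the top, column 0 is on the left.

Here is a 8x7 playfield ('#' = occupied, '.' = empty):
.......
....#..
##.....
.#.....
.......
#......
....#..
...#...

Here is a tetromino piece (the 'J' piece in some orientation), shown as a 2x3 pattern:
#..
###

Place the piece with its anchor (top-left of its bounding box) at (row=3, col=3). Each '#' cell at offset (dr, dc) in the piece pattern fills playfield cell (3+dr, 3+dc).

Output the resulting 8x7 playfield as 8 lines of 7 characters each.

Fill (3+0,3+0) = (3,3)
Fill (3+1,3+0) = (4,3)
Fill (3+1,3+1) = (4,4)
Fill (3+1,3+2) = (4,5)

Answer: .......
....#..
##.....
.#.#...
...###.
#......
....#..
...#...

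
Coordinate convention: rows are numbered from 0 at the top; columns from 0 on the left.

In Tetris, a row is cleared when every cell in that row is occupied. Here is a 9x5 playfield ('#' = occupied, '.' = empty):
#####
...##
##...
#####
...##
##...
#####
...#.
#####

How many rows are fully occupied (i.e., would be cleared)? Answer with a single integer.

Answer: 4

Derivation:
Check each row:
  row 0: 0 empty cells -> FULL (clear)
  row 1: 3 empty cells -> not full
  row 2: 3 empty cells -> not full
  row 3: 0 empty cells -> FULL (clear)
  row 4: 3 empty cells -> not full
  row 5: 3 empty cells -> not full
  row 6: 0 empty cells -> FULL (clear)
  row 7: 4 empty cells -> not full
  row 8: 0 empty cells -> FULL (clear)
Total rows cleared: 4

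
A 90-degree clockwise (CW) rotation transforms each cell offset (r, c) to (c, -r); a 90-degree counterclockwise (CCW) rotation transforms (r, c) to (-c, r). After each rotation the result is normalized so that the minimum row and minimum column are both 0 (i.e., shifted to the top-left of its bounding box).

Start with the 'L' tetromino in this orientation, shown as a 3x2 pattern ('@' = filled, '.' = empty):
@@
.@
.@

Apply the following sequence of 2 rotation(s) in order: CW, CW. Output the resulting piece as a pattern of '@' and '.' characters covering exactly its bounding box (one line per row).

Start:
@@
.@
.@
After rotation 1 (CW):
..@
@@@
After rotation 2 (CW):
@.
@.
@@

Answer: @.
@.
@@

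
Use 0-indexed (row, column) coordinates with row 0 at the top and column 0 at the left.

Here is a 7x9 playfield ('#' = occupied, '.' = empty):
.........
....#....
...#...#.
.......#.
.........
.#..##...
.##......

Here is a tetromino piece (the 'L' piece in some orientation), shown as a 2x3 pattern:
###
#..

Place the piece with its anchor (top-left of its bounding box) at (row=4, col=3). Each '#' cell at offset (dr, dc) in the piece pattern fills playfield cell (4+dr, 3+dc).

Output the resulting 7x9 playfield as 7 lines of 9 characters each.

Answer: .........
....#....
...#...#.
.......#.
...###...
.#.###...
.##......

Derivation:
Fill (4+0,3+0) = (4,3)
Fill (4+0,3+1) = (4,4)
Fill (4+0,3+2) = (4,5)
Fill (4+1,3+0) = (5,3)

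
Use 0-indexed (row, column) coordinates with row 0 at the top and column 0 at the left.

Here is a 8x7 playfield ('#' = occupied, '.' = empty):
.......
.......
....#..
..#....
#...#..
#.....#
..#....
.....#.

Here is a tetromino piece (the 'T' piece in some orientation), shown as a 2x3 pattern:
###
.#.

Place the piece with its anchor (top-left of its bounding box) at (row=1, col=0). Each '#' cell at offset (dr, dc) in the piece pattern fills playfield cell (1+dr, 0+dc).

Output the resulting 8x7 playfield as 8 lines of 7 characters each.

Answer: .......
###....
.#..#..
..#....
#...#..
#.....#
..#....
.....#.

Derivation:
Fill (1+0,0+0) = (1,0)
Fill (1+0,0+1) = (1,1)
Fill (1+0,0+2) = (1,2)
Fill (1+1,0+1) = (2,1)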